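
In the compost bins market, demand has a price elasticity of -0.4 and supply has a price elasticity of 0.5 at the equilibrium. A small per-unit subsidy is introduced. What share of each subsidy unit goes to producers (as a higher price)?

Producer share = 4/9

For a small subsidy around the equilibrium, the benefit split depends on the relative slopes, which at a point are proportional to the elasticities.
Buyer share = εs/(εs + |εd|) = 0.5/(0.5 + 0.4) = 5/9; seller share = |εd|/(εs + |εd|) = 4/9.
So producers capture 4/9 of the subsidy.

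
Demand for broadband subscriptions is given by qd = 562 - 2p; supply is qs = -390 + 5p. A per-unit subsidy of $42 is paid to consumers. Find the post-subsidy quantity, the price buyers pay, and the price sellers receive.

Pre-subsidy: 562 - 2p = -390 + 5p gives p* = 136, q* = 290.
With the rebate, buyers effectively pay pb = ps − 42, where ps is the price sellers receive.
Demand in terms of ps becomes qd = 562 − 2(ps − 42) = 646 - 2ps. Setting this equal to supply: 646 - 2ps = -390 + 5ps, so ps = 148.
Buyers pay pb = 148 − 42 = 106; q' = -390 + 5·148 = 350.

q' = 350; buyers pay $106; sellers receive $148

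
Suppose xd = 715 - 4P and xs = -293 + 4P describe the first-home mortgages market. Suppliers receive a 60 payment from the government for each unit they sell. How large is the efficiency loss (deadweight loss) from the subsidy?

Pre-subsidy: 715 - 4P = -293 + 4P gives P* = 126, x* = 211.
With the subsidy, sellers receive Ps = Pb + 60 for each unit, where Pb is the price buyers pay.
Supply in terms of Pb becomes xs = -293 + 4(Pb + 60) = -53 + 4Pb. Setting this equal to demand: 715 - 4Pb = -53 + 4Pb, so Pb = 96.
Sellers receive Ps = 96 + 60 = 156; x' = 715 − 4·96 = 331.
The subsidy expands output by 331 − 211 = 120 past the efficient level; on those units the gap between marginal cost and willingness to pay runs from 0 up to 60.
DWL = ½ × 60 × 120 = 3600.

Deadweight loss = 3600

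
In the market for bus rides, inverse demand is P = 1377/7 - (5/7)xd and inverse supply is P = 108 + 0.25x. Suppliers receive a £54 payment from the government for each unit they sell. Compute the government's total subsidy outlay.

Pre-subsidy: 1377/7 - (5/7)x = 108 + 0.25x gives x* = 92 and P* = 131.
With the subsidy, sellers receive Ps = Pb + 54 for each unit, where Pb is the price buyers pay.
On the curves, Pb = 1377/7 - (5/7)x and Ps = 108 + 0.25x; the wedge Ps − Pb = 54 gives 108 + 0.25x − (1377/7 - (5/7)x) = 54, so x' = 148.
Then Pb = 1377/7 − (5/7)·148 = 91 and Ps = 108 + 0.25·148 = 145.
Government outlay = subsidy × quantity = 54 × 148 = 7992.

Government cost = £7992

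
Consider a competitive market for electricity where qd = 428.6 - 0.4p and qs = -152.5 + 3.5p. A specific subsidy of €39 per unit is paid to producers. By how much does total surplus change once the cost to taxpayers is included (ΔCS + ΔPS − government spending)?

Pre-subsidy: 428.6 - 0.4p = -152.5 + 3.5p gives p* = 149, q* = 369.
With the subsidy, sellers receive ps = pb + 39 for each unit, where pb is the price buyers pay.
Supply in terms of pb becomes qs = -152.5 + 3.5(pb + 39) = -16 + 3.5pb. Setting this equal to demand: 428.6 - 0.4pb = -16 + 3.5pb, so pb = 114.
Sellers receive ps = 114 + 39 = 153; q' = 428.6 − 0.4·114 = 383.
ΔCS = ½(369 + 383)(149 − 114) = 13160; ΔPS = ½(369 + 383)(153 − 149) = 1504.
Government spending = 39 × 383 = 14937.
Net change = 13160 + 1504 − 14937 = -273. The loss equals the DWL triangle ½·39·14.

Net change in total surplus = -€273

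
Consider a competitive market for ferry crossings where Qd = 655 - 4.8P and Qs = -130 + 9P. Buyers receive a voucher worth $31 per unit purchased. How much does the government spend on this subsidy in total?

Government cost = $14849

Pre-subsidy: 655 - 4.8P = -130 + 9P gives P* = 3925/69, Q* = 8785/23.
With the rebate, buyers effectively pay Pb = Ps − 31, where Ps is the price sellers receive.
Demand in terms of Ps becomes Qd = 655 − 4.8(Ps − 31) = 803.8 - 4.8Ps. Setting this equal to supply: 803.8 - 4.8Ps = -130 + 9Ps, so Ps = 203/3.
Buyers pay Pb = 203/3 − 31 = 110/3; Q' = -130 + 9·(203/3) = 479.
Government outlay = subsidy × quantity = 31 × 479 = 14849.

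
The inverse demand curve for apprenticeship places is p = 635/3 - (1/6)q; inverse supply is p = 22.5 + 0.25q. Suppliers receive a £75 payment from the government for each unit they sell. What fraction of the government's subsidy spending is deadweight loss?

Pre-subsidy: 635/3 - (1/6)q = 22.5 + 0.25q gives q* = 454 and p* = 136.
With the subsidy, sellers receive ps = pb + 75 for each unit, where pb is the price buyers pay.
On the curves, pb = 635/3 - (1/6)q and ps = 22.5 + 0.25q; the wedge ps − pb = 75 gives 22.5 + 0.25q − (635/3 - (1/6)q) = 75, so q' = 634.
Then pb = 635/3 − (1/6)·634 = 106 and ps = 22.5 + 0.25·634 = 181.
ΔCS = ½(454 + 634)(136 − 106) = 16320; ΔPS = ½(454 + 634)(181 − 136) = 24480.
Government spending = 75 × 634 = 47550.
DWL = ½ × 75 × (634 − 454) = 6750; fraction = 6750 / 47550 = 45/317.

DWL / government spending = 45/317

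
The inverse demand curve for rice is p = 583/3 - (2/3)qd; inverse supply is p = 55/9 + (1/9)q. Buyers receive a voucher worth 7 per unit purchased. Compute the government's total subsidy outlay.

Government cost = 1757

Pre-subsidy: 583/3 - (2/3)q = 55/9 + (1/9)q gives q* = 242 and p* = 33.
With the rebate, buyers effectively pay pb = ps − 7, where ps is the price sellers receive.
On the curves, pb = 583/3 - (2/3)q and ps = 55/9 + (1/9)q; the wedge ps − pb = 7 gives 55/9 + (1/9)q − (583/3 - (2/3)q) = 7, so q' = 251.
Then pb = 583/3 − (2/3)·251 = 27 and ps = 55/9 + (1/9)·251 = 34.
Government outlay = subsidy × quantity = 7 × 251 = 1757.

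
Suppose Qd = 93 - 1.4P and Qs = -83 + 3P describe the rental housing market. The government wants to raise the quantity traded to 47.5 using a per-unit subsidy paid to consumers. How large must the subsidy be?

At Q = 47.5, invert demand for the buyer price: Pb = (93 − 47.5)/1.4 = 32.5; invert supply for the seller price: Ps = (47.5 − (-83))/3 = 43.5.
The subsidy must fill the gap: s = Ps − Pb = 43.5 − 32.5 = 11.

Required subsidy s = 11 per unit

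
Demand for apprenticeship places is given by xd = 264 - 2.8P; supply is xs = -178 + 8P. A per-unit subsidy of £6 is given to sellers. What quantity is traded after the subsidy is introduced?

x' = 4370/27

Pre-subsidy: 264 - 2.8P = -178 + 8P gives P* = 1105/27, x* = 4034/27.
With the subsidy, sellers receive Ps = Pb + 6 for each unit, where Pb is the price buyers pay.
Supply in terms of Pb becomes xs = -178 + 8(Pb + 6) = -130 + 8Pb. Setting this equal to demand: 264 - 2.8Pb = -130 + 8Pb, so Pb = 985/27.
Sellers receive Ps = 985/27 + 6 = 1147/27; x' = 264 − 2.8·(985/27) = 4370/27.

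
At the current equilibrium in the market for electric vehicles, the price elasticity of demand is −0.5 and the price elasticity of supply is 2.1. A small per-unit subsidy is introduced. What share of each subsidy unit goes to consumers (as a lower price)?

Consumer share = 21/26

For a small subsidy around the equilibrium, the benefit split depends on the relative slopes, which at a point are proportional to the elasticities.
Buyer share = εs/(εs + |εd|) = 2.1/(2.1 + 0.5) = 21/26; seller share = |εd|/(εs + |εd|) = 5/26.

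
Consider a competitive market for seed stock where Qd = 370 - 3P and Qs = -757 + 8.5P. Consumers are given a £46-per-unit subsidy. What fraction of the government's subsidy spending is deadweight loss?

Pre-subsidy: 370 - 3P = -757 + 8.5P gives P* = 98, Q* = 76.
With the rebate, buyers effectively pay Pb = Ps − 46, where Ps is the price sellers receive.
Demand in terms of Ps becomes Qd = 370 − 3(Ps − 46) = 508 - 3Ps. Setting this equal to supply: 508 - 3Ps = -757 + 8.5Ps, so Ps = 110.
Buyers pay Pb = 110 − 46 = 64; Q' = -757 + 8.5·110 = 178.
ΔCS = ½(76 + 178)(98 − 64) = 4318; ΔPS = ½(76 + 178)(110 − 98) = 1524.
Government spending = 46 × 178 = 8188.
DWL = ½ × 46 × (178 − 76) = 2346; fraction = 2346 / 8188 = 51/178.

DWL / government spending = 51/178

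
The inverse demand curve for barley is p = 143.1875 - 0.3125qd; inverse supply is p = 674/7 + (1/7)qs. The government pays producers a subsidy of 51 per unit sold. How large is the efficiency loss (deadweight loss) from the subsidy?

Deadweight loss = 2856

Pre-subsidy: 143.1875 - 0.3125q = 674/7 + (1/7)q gives q* = 103 and p* = 111.
With the subsidy, sellers receive ps = pb + 51 for each unit, where pb is the price buyers pay.
On the curves, pb = 143.1875 - 0.3125q and ps = 674/7 + (1/7)q; the wedge ps − pb = 51 gives 674/7 + (1/7)q − (143.1875 - 0.3125q) = 51, so q' = 215.
Then pb = 143.1875 − 0.3125·215 = 76 and ps = 674/7 + (1/7)·215 = 127.
The subsidy expands output by 215 − 103 = 112 past the efficient level; on those units the gap between marginal cost and willingness to pay runs from 0 up to 51.
DWL = ½ × 51 × 112 = 2856.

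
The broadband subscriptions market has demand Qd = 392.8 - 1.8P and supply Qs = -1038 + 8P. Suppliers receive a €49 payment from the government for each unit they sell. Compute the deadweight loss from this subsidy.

Deadweight loss = €1764

Pre-subsidy: 392.8 - 1.8P = -1038 + 8P gives P* = 146, Q* = 130.
With the subsidy, sellers receive Ps = Pb + 49 for each unit, where Pb is the price buyers pay.
Supply in terms of Pb becomes Qs = -1038 + 8(Pb + 49) = -646 + 8Pb. Setting this equal to demand: 392.8 - 1.8Pb = -646 + 8Pb, so Pb = 106.
Sellers receive Ps = 106 + 49 = 155; Q' = 392.8 − 1.8·106 = 202.
The subsidy expands output by 202 − 130 = 72 past the efficient level; on those units the gap between marginal cost and willingness to pay runs from 0 up to 49.
DWL = ½ × 49 × 72 = 1764.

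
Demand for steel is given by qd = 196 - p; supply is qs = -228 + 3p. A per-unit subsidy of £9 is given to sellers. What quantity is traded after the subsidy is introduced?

Pre-subsidy: 196 - p = -228 + 3p gives p* = 106, q* = 90.
With the subsidy, sellers receive ps = pb + 9 for each unit, where pb is the price buyers pay.
Supply in terms of pb becomes qs = -228 + 3(pb + 9) = -201 + 3pb. Setting this equal to demand: 196 - pb = -201 + 3pb, so pb = 99.25.
Sellers receive ps = 99.25 + 9 = 108.25; q' = 196 − 1·99.25 = 96.75.

q' = 96.75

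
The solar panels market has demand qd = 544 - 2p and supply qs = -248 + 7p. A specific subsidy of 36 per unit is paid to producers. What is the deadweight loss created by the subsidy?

Deadweight loss = 1008

Pre-subsidy: 544 - 2p = -248 + 7p gives p* = 88, q* = 368.
With the subsidy, sellers receive ps = pb + 36 for each unit, where pb is the price buyers pay.
Supply in terms of pb becomes qs = -248 + 7(pb + 36) = 4 + 7pb. Setting this equal to demand: 544 - 2pb = 4 + 7pb, so pb = 60.
Sellers receive ps = 60 + 36 = 96; q' = 544 − 2·60 = 424.
The subsidy expands output by 424 − 368 = 56 past the efficient level; on those units the gap between marginal cost and willingness to pay runs from 0 up to 36.
DWL = ½ × 36 × 56 = 1008.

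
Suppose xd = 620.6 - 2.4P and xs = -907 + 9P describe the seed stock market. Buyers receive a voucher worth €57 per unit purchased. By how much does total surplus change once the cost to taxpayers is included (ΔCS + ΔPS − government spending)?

Net change in total surplus = -€3078

Pre-subsidy: 620.6 - 2.4P = -907 + 9P gives P* = 134, x* = 299.
With the rebate, buyers effectively pay Pb = Ps − 57, where Ps is the price sellers receive.
Demand in terms of Ps becomes xd = 620.6 − 2.4(Ps − 57) = 757.4 - 2.4Ps. Setting this equal to supply: 757.4 - 2.4Ps = -907 + 9Ps, so Ps = 146.
Buyers pay Pb = 146 − 57 = 89; x' = -907 + 9·146 = 407.
ΔCS = ½(299 + 407)(134 − 89) = 15885; ΔPS = ½(299 + 407)(146 − 134) = 4236.
Government spending = 57 × 407 = 23199.
Net change = 15885 + 4236 − 23199 = -3078. The loss equals the DWL triangle ½·57·108.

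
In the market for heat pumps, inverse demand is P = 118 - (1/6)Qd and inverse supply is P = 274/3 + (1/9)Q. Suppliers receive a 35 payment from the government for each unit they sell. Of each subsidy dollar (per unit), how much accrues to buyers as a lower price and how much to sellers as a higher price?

Pre-subsidy: 118 - (1/6)Q = 274/3 + (1/9)Q gives Q* = 96 and P* = 102.
With the subsidy, sellers receive Ps = Pb + 35 for each unit, where Pb is the price buyers pay.
On the curves, Pb = 118 - (1/6)Q and Ps = 274/3 + (1/9)Q; the wedge Ps − Pb = 35 gives 274/3 + (1/9)Q − (118 - (1/6)Q) = 35, so Q' = 222.
Then Pb = 118 − (1/6)·222 = 81 and Ps = 274/3 + (1/9)·222 = 116.
Buyers' price falls by P* − Pb = 102 − 81 = 21; sellers' price rises by Ps − P* = 116 − 102 = 14.

Buyers gain 21 per unit; sellers gain 14 per unit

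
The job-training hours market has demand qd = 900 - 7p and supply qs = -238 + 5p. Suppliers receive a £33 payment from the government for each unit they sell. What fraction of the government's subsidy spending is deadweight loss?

DWL / government spending = 1155/7978

Pre-subsidy: 900 - 7p = -238 + 5p gives p* = 569/6, q* = 1417/6.
With the subsidy, sellers receive ps = pb + 33 for each unit, where pb is the price buyers pay.
Supply in terms of pb becomes qs = -238 + 5(pb + 33) = -73 + 5pb. Setting this equal to demand: 900 - 7pb = -73 + 5pb, so pb = 973/12.
Sellers receive ps = 973/12 + 33 = 1369/12; q' = 900 − 7·(973/12) = 3989/12.
ΔCS = ½(1417/6 + 3989/12)(569/6 − 973/12) = 375265/96; ΔPS = ½(1417/6 + 3989/12)(1369/12 − 569/6) = 525371/96.
Government spending = 33 × 3989/12 = 10969.75.
DWL = ½ × 33 × (3989/12 − 1417/6) = 1588.125; fraction = 1588.125 / 10969.75 = 1155/7978.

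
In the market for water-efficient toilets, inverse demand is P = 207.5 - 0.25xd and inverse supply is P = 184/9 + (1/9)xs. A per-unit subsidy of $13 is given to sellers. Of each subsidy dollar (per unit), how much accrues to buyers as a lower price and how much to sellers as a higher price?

Buyers gain $9 per unit; sellers gain $4 per unit

Pre-subsidy: 207.5 - 0.25x = 184/9 + (1/9)x gives x* = 518 and P* = 78.
With the subsidy, sellers receive Ps = Pb + 13 for each unit, where Pb is the price buyers pay.
On the curves, Pb = 207.5 - 0.25x and Ps = 184/9 + (1/9)x; the wedge Ps − Pb = 13 gives 184/9 + (1/9)x − (207.5 - 0.25x) = 13, so x' = 554.
Then Pb = 207.5 − 0.25·554 = 69 and Ps = 184/9 + (1/9)·554 = 82.
Buyers' price falls by P* − Pb = 78 − 69 = 9; sellers' price rises by Ps − P* = 82 − 78 = 4.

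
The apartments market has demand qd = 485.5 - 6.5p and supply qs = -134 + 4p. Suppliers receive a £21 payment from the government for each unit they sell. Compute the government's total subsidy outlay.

Government cost = £3234

Pre-subsidy: 485.5 - 6.5p = -134 + 4p gives p* = 59, q* = 102.
With the subsidy, sellers receive ps = pb + 21 for each unit, where pb is the price buyers pay.
Supply in terms of pb becomes qs = -134 + 4(pb + 21) = -50 + 4pb. Setting this equal to demand: 485.5 - 6.5pb = -50 + 4pb, so pb = 51.
Sellers receive ps = 51 + 21 = 72; q' = 485.5 − 6.5·51 = 154.
Government outlay = subsidy × quantity = 21 × 154 = 3234.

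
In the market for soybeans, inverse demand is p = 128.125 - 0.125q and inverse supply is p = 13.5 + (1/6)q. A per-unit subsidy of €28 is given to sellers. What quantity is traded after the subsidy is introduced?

Pre-subsidy: 128.125 - 0.125q = 13.5 + (1/6)q gives q* = 393 and p* = 79.
With the subsidy, sellers receive ps = pb + 28 for each unit, where pb is the price buyers pay.
On the curves, pb = 128.125 - 0.125q and ps = 13.5 + (1/6)q; the wedge ps − pb = 28 gives 13.5 + (1/6)q − (128.125 - 0.125q) = 28, so q' = 489.
Then pb = 128.125 − 0.125·489 = 67 and ps = 13.5 + (1/6)·489 = 95.

q' = 489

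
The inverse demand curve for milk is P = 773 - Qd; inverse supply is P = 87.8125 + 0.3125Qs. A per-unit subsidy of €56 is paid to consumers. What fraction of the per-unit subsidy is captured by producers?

Producer share = 5/21

Pre-subsidy: 773 - Q = 87.8125 + 0.3125Q gives Q* = 10963/21 and P* = 5270/21.
With the rebate, buyers effectively pay Pb = Ps − 56, where Ps is the price sellers receive.
On the curves, Pb = 773 - Q and Ps = 87.8125 + 0.3125Q; the wedge Ps − Pb = 56 gives 87.8125 + 0.3125Q − (773 - Q) = 56, so Q' = 3953/7.
Then Pb = 773 − 1·(3953/7) = 1458/7 and Ps = 87.8125 + 0.3125·(3953/7) = 1850/7.
Buyers' price falls by P* − Pb = 5270/21 − 1458/7 = 128/3; sellers' price rises by Ps − P* = 1850/7 − 5270/21 = 40/3.
So producers capture (40/3)/56 = 5/21 of each unit of subsidy.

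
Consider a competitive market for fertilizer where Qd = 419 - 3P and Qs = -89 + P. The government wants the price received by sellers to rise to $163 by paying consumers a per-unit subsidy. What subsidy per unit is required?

Required subsidy s = $48 per unit

At a seller price of 163, quantity supplied is -89 + 1·163 = 74.
Buyers absorb 74 only when they pay Pb with 419 − 3·Pb = 74, i.e. Pb = 115.
s = Ps − Pb = 163 − 115 = 48.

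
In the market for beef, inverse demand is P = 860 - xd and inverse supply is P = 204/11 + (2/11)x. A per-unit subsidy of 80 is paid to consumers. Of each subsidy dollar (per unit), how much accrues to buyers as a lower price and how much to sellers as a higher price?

Buyers gain 880/13 per unit; sellers gain 160/13 per unit

Pre-subsidy: 860 - x = 204/11 + (2/11)x gives x* = 712 and P* = 148.
With the rebate, buyers effectively pay Pb = Ps − 80, where Ps is the price sellers receive.
On the curves, Pb = 860 - x and Ps = 204/11 + (2/11)x; the wedge Ps − Pb = 80 gives 204/11 + (2/11)x − (860 - x) = 80, so x' = 10136/13.
Then Pb = 860 − 1·(10136/13) = 1044/13 and Ps = 204/11 + (2/11)·(10136/13) = 2084/13.
Buyers' price falls by P* − Pb = 148 − 1044/13 = 880/13; sellers' price rises by Ps − P* = 2084/13 − 148 = 160/13.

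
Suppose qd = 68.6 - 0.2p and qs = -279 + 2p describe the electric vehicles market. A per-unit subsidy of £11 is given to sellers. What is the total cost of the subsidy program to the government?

Pre-subsidy: 68.6 - 0.2p = -279 + 2p gives p* = 158, q* = 37.
With the subsidy, sellers receive ps = pb + 11 for each unit, where pb is the price buyers pay.
Supply in terms of pb becomes qs = -279 + 2(pb + 11) = -257 + 2pb. Setting this equal to demand: 68.6 - 0.2pb = -257 + 2pb, so pb = 148.
Sellers receive ps = 148 + 11 = 159; q' = 68.6 − 0.2·148 = 39.
Government outlay = subsidy × quantity = 11 × 39 = 429.

Government cost = £429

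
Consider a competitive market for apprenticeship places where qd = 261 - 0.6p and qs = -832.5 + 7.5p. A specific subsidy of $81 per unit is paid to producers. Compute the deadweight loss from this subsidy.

Pre-subsidy: 261 - 0.6p = -832.5 + 7.5p gives p* = 135, q* = 180.
With the subsidy, sellers receive ps = pb + 81 for each unit, where pb is the price buyers pay.
Supply in terms of pb becomes qs = -832.5 + 7.5(pb + 81) = -225 + 7.5pb. Setting this equal to demand: 261 - 0.6pb = -225 + 7.5pb, so pb = 60.
Sellers receive ps = 60 + 81 = 141; q' = 261 − 0.6·60 = 225.
The subsidy expands output by 225 − 180 = 45 past the efficient level; on those units the gap between marginal cost and willingness to pay runs from 0 up to 81.
DWL = ½ × 81 × 45 = 1822.5.

Deadweight loss = $1822.5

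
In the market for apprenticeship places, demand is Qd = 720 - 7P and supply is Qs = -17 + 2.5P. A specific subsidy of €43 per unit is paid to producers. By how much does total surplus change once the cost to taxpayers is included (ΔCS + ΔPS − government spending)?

Net change in total surplus = -64715/38

Pre-subsidy: 720 - 7P = -17 + 2.5P gives P* = 1474/19, Q* = 3362/19.
With the subsidy, sellers receive Ps = Pb + 43 for each unit, where Pb is the price buyers pay.
Supply in terms of Pb becomes Qs = -17 + 2.5(Pb + 43) = 90.5 + 2.5Pb. Setting this equal to demand: 720 - 7Pb = 90.5 + 2.5Pb, so Pb = 1259/19.
Sellers receive Ps = 1259/19 + 43 = 2076/19; Q' = 720 − 7·(1259/19) = 4867/19.
ΔCS = ½(3362/19 + 4867/19)(1474/19 − 1259/19) = 1769235/722; ΔPS = ½(3362/19 + 4867/19)(2076/19 − 1474/19) = 2476929/361.
Government spending = 43 × 4867/19 = 209281/19.
Net change = 1769235/722 + 2476929/361 − 209281/19 = -64715/38. The loss equals the DWL triangle ½·43·1505/19.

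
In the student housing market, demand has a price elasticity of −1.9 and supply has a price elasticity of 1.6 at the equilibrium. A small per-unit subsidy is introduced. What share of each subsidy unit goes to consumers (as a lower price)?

For a small subsidy around the equilibrium, the benefit split depends on the relative slopes, which at a point are proportional to the elasticities.
Buyer share = εs/(εs + |εd|) = 1.6/(1.6 + 1.9) = 16/35; seller share = |εd|/(εs + |εd|) = 19/35.

Consumer share = 16/35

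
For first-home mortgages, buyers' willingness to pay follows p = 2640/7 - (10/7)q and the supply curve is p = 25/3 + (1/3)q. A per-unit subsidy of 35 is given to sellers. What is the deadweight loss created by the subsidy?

Pre-subsidy: 2640/7 - (10/7)q = 25/3 + (1/3)q gives q* = 7745/37 and p* = 2890/37.
With the subsidy, sellers receive ps = pb + 35 for each unit, where pb is the price buyers pay.
On the curves, pb = 2640/7 - (10/7)q and ps = 25/3 + (1/3)q; the wedge ps − pb = 35 gives 25/3 + (1/3)q − (2640/7 - (10/7)q) = 35, so q' = 8480/37.
Then pb = 2640/7 − (10/7)·(8480/37) = 1840/37 and ps = 25/3 + (1/3)·(8480/37) = 3135/37.
The subsidy expands output by 8480/37 − 7745/37 = 735/37 past the efficient level; on those units the gap between marginal cost and willingness to pay runs from 0 up to 35.
DWL = ½ × 35 × 735/37 = 25725/74.

Deadweight loss = 25725/74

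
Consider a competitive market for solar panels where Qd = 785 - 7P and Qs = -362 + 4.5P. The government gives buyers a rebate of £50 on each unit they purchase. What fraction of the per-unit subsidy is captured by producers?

Pre-subsidy: 785 - 7P = -362 + 4.5P gives P* = 2294/23, Q* = 1997/23.
With the rebate, buyers effectively pay Pb = Ps − 50, where Ps is the price sellers receive.
Demand in terms of Ps becomes Qd = 785 − 7(Ps − 50) = 1135 - 7Ps. Setting this equal to supply: 1135 - 7Ps = -362 + 4.5Ps, so Ps = 2994/23.
Buyers pay Pb = 2994/23 − 50 = 1844/23; Q' = -362 + 4.5·(2994/23) = 5147/23.
Buyers' price falls by P* − Pb = 2294/23 − 1844/23 = 450/23; sellers' price rises by Ps − P* = 2994/23 − 2294/23 = 700/23.
So producers capture (700/23)/50 = 14/23 of each unit of subsidy.

Producer share = 14/23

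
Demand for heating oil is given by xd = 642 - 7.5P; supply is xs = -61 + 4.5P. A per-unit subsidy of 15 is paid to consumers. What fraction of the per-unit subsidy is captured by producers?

Producer share = 0.625

Pre-subsidy: 642 - 7.5P = -61 + 4.5P gives P* = 703/12, x* = 202.625.
With the rebate, buyers effectively pay Pb = Ps − 15, where Ps is the price sellers receive.
Demand in terms of Ps becomes xd = 642 − 7.5(Ps − 15) = 754.5 - 7.5Ps. Setting this equal to supply: 754.5 - 7.5Ps = -61 + 4.5Ps, so Ps = 1631/24.
Buyers pay Pb = 1631/24 − 15 = 1271/24; x' = -61 + 4.5·(1631/24) = 244.8125.
Buyers' price falls by P* − Pb = 703/12 − 1271/24 = 5.625; sellers' price rises by Ps − P* = 1631/24 − 703/12 = 9.375.
So producers capture 9.375/15 = 0.625 of each unit of subsidy.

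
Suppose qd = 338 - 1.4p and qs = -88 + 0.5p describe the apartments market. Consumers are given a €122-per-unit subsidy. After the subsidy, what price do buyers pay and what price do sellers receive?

Pre-subsidy: 338 - 1.4p = -88 + 0.5p gives p* = 4260/19, q* = 458/19.
With the rebate, buyers effectively pay pb = ps − 122, where ps is the price sellers receive.
Demand in terms of ps becomes qd = 338 − 1.4(ps − 122) = 508.8 - 1.4ps. Setting this equal to supply: 508.8 - 1.4ps = -88 + 0.5ps, so ps = 5968/19.
Buyers pay pb = 5968/19 − 122 = 3650/19; q' = -88 + 0.5·(5968/19) = 1312/19.

Buyers pay 3650/19; sellers receive 5968/19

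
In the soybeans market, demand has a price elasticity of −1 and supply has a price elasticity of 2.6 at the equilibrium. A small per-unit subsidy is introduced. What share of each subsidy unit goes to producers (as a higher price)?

For a small subsidy around the equilibrium, the benefit split depends on the relative slopes, which at a point are proportional to the elasticities.
Buyer share = εs/(εs + |εd|) = 2.6/(2.6 + 1) = 13/18; seller share = |εd|/(εs + |εd|) = 5/18.
So producers capture 5/18 of the subsidy.

Producer share = 5/18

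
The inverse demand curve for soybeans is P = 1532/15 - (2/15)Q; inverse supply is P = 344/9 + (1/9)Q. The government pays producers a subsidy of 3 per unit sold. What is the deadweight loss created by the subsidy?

Deadweight loss = 405/22

Pre-subsidy: 1532/15 - (2/15)Q = 344/9 + (1/9)Q gives Q* = 2876/11 and P* = 740/11.
With the subsidy, sellers receive Ps = Pb + 3 for each unit, where Pb is the price buyers pay.
On the curves, Pb = 1532/15 - (2/15)Q and Ps = 344/9 + (1/9)Q; the wedge Ps − Pb = 3 gives 344/9 + (1/9)Q − (1532/15 - (2/15)Q) = 3, so Q' = 3011/11.
Then Pb = 1532/15 − (2/15)·(3011/11) = 722/11 and Ps = 344/9 + (1/9)·(3011/11) = 755/11.
The subsidy expands output by 3011/11 − 2876/11 = 135/11 past the efficient level; on those units the gap between marginal cost and willingness to pay runs from 0 up to 3.
DWL = ½ × 3 × 135/11 = 405/22.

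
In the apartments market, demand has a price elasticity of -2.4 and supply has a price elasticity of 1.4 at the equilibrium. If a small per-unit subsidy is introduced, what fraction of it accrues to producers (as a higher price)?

For a small subsidy around the equilibrium, the benefit split depends on the relative slopes, which at a point are proportional to the elasticities.
Buyer share = εs/(εs + |εd|) = 1.4/(1.4 + 2.4) = 7/19; seller share = |εd|/(εs + |εd|) = 12/19.
So producers capture 12/19 of the subsidy.

Producer share = 12/19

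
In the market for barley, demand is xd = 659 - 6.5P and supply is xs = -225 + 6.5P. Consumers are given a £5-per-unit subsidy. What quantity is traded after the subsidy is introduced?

Pre-subsidy: 659 - 6.5P = -225 + 6.5P gives P* = 68, x* = 217.
With the rebate, buyers effectively pay Pb = Ps − 5, where Ps is the price sellers receive.
Demand in terms of Ps becomes xd = 659 − 6.5(Ps − 5) = 691.5 - 6.5Ps. Setting this equal to supply: 691.5 - 6.5Ps = -225 + 6.5Ps, so Ps = 70.5.
Buyers pay Pb = 70.5 − 5 = 65.5; x' = -225 + 6.5·70.5 = 233.25.

x' = 233.25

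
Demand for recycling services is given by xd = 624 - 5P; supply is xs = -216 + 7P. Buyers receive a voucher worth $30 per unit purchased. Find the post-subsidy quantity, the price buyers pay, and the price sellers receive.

x' = 361.5; buyers pay $52.5; sellers receive $82.5

Pre-subsidy: 624 - 5P = -216 + 7P gives P* = 70, x* = 274.
With the rebate, buyers effectively pay Pb = Ps − 30, where Ps is the price sellers receive.
Demand in terms of Ps becomes xd = 624 − 5(Ps − 30) = 774 - 5Ps. Setting this equal to supply: 774 - 5Ps = -216 + 7Ps, so Ps = 82.5.
Buyers pay Pb = 82.5 − 30 = 52.5; x' = -216 + 7·82.5 = 361.5.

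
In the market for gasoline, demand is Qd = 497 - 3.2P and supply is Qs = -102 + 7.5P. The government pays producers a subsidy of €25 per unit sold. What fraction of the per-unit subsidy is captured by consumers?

Pre-subsidy: 497 - 3.2P = -102 + 7.5P gives P* = 5990/107, Q* = 34011/107.
With the subsidy, sellers receive Ps = Pb + 25 for each unit, where Pb is the price buyers pay.
Supply in terms of Pb becomes Qs = -102 + 7.5(Pb + 25) = 85.5 + 7.5Pb. Setting this equal to demand: 497 - 3.2Pb = 85.5 + 7.5Pb, so Pb = 4115/107.
Sellers receive Ps = 4115/107 + 25 = 6790/107; Q' = 497 − 3.2·(4115/107) = 40011/107.
Buyers' price falls by P* − Pb = 5990/107 − 4115/107 = 1875/107; sellers' price rises by Ps − P* = 6790/107 − 5990/107 = 800/107.
So consumers capture (1875/107)/25 = 75/107 of each unit of subsidy.

Consumer share = 75/107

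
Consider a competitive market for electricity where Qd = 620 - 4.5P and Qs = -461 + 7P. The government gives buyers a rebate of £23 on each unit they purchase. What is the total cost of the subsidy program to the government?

Government cost = £5980

Pre-subsidy: 620 - 4.5P = -461 + 7P gives P* = 94, Q* = 197.
With the rebate, buyers effectively pay Pb = Ps − 23, where Ps is the price sellers receive.
Demand in terms of Ps becomes Qd = 620 − 4.5(Ps − 23) = 723.5 - 4.5Ps. Setting this equal to supply: 723.5 - 4.5Ps = -461 + 7Ps, so Ps = 103.
Buyers pay Pb = 103 − 23 = 80; Q' = -461 + 7·103 = 260.
Government outlay = subsidy × quantity = 23 × 260 = 5980.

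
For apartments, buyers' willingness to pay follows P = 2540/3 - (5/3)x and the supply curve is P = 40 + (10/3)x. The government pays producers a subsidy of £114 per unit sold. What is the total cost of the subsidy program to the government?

Pre-subsidy: 2540/3 - (5/3)x = 40 + (10/3)x gives x* = 484/3 and P* = 5200/9.
With the subsidy, sellers receive Ps = Pb + 114 for each unit, where Pb is the price buyers pay.
On the curves, Pb = 2540/3 - (5/3)x and Ps = 40 + (10/3)x; the wedge Ps − Pb = 114 gives 40 + (10/3)x − (2540/3 - (5/3)x) = 114, so x' = 2762/15.
Then Pb = 2540/3 − (5/3)·(2762/15) = 4858/9 and Ps = 40 + (10/3)·(2762/15) = 5884/9.
Government outlay = subsidy × quantity = 114 × 2762/15 = 20991.2.

Government cost = £20991.2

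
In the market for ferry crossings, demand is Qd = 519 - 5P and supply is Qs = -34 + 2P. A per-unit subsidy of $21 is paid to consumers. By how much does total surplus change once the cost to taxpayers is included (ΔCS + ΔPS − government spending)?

Net change in total surplus = -$315

Pre-subsidy: 519 - 5P = -34 + 2P gives P* = 79, Q* = 124.
With the rebate, buyers effectively pay Pb = Ps − 21, where Ps is the price sellers receive.
Demand in terms of Ps becomes Qd = 519 − 5(Ps − 21) = 624 - 5Ps. Setting this equal to supply: 624 - 5Ps = -34 + 2Ps, so Ps = 94.
Buyers pay Pb = 94 − 21 = 73; Q' = -34 + 2·94 = 154.
ΔCS = ½(124 + 154)(79 − 73) = 834; ΔPS = ½(124 + 154)(94 − 79) = 2085.
Government spending = 21 × 154 = 3234.
Net change = 834 + 2085 − 3234 = -315. The loss equals the DWL triangle ½·21·30.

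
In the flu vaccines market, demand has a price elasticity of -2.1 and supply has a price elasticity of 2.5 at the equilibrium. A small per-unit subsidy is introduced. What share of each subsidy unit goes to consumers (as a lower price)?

Consumer share = 25/46

For a small subsidy around the equilibrium, the benefit split depends on the relative slopes, which at a point are proportional to the elasticities.
Buyer share = εs/(εs + |εd|) = 2.5/(2.5 + 2.1) = 25/46; seller share = |εd|/(εs + |εd|) = 21/46.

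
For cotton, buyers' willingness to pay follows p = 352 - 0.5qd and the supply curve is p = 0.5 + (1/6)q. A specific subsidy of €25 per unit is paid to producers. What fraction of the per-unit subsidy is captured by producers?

Pre-subsidy: 352 - 0.5q = 0.5 + (1/6)q gives q* = 527.25 and p* = 88.375.
With the subsidy, sellers receive ps = pb + 25 for each unit, where pb is the price buyers pay.
On the curves, pb = 352 - 0.5q and ps = 0.5 + (1/6)q; the wedge ps − pb = 25 gives 0.5 + (1/6)q − (352 - 0.5q) = 25, so q' = 564.75.
Then pb = 352 − 0.5·564.75 = 69.625 and ps = 0.5 + (1/6)·564.75 = 94.625.
Buyers' price falls by p* − pb = 88.375 − 69.625 = 18.75; sellers' price rises by ps − p* = 94.625 − 88.375 = 6.25.
So producers capture 6.25/25 = 0.25 of each unit of subsidy.

Producer share = 0.25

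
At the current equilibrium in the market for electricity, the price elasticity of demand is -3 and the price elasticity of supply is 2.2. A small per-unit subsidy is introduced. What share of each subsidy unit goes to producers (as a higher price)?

For a small subsidy around the equilibrium, the benefit split depends on the relative slopes, which at a point are proportional to the elasticities.
Buyer share = εs/(εs + |εd|) = 2.2/(2.2 + 3) = 11/26; seller share = |εd|/(εs + |εd|) = 15/26.
So producers capture 15/26 of the subsidy.

Producer share = 15/26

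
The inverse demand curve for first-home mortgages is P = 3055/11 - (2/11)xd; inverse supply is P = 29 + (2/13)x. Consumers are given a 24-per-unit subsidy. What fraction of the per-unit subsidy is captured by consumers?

Consumer share = 13/24

Pre-subsidy: 3055/11 - (2/11)x = 29 + (2/13)x gives x* = 741 and P* = 143.
With the rebate, buyers effectively pay Pb = Ps − 24, where Ps is the price sellers receive.
On the curves, Pb = 3055/11 - (2/11)x and Ps = 29 + (2/13)x; the wedge Ps − Pb = 24 gives 29 + (2/13)x − (3055/11 - (2/11)x) = 24, so x' = 812.5.
Then Pb = 3055/11 − (2/11)·812.5 = 130 and Ps = 29 + (2/13)·812.5 = 154.
Buyers' price falls by P* − Pb = 143 − 130 = 13; sellers' price rises by Ps − P* = 154 − 143 = 11.
So consumers capture 13/24 = 13/24 of each unit of subsidy.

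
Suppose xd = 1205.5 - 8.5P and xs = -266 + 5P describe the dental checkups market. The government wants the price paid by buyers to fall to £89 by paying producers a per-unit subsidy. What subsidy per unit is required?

At a buyer price of 89, quantity demanded is 1205.5 − 8.5·89 = 449.
Sellers supply 449 only when they receive Ps with -266 + 5·Ps = 449, i.e. Ps = 143.
s = Ps − Pb = 143 − 89 = 54.

Required subsidy s = £54 per unit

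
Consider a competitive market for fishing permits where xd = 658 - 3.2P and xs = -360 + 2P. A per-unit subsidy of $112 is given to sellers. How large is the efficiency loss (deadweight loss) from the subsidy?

Deadweight loss = 100352/13

Pre-subsidy: 658 - 3.2P = -360 + 2P gives P* = 2545/13, x* = 410/13.
With the subsidy, sellers receive Ps = Pb + 112 for each unit, where Pb is the price buyers pay.
Supply in terms of Pb becomes xs = -360 + 2(Pb + 112) = -136 + 2Pb. Setting this equal to demand: 658 - 3.2Pb = -136 + 2Pb, so Pb = 1985/13.
Sellers receive Ps = 1985/13 + 112 = 3441/13; x' = 658 − 3.2·(1985/13) = 2202/13.
The subsidy expands output by 2202/13 − 410/13 = 1792/13 past the efficient level; on those units the gap between marginal cost and willingness to pay runs from 0 up to 112.
DWL = ½ × 112 × 1792/13 = 100352/13.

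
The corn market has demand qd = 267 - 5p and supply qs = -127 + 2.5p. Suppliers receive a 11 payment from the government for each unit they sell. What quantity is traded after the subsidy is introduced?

Pre-subsidy: 267 - 5p = -127 + 2.5p gives p* = 788/15, q* = 13/3.
With the subsidy, sellers receive ps = pb + 11 for each unit, where pb is the price buyers pay.
Supply in terms of pb becomes qs = -127 + 2.5(pb + 11) = -99.5 + 2.5pb. Setting this equal to demand: 267 - 5pb = -99.5 + 2.5pb, so pb = 733/15.
Sellers receive ps = 733/15 + 11 = 898/15; q' = 267 − 5·(733/15) = 68/3.

q' = 68/3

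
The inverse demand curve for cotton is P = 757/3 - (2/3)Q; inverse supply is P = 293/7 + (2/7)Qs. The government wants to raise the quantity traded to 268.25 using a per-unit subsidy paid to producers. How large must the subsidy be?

Required subsidy s = 45 per unit

At Q = 268.25, from the demand curve buyers pay Pb = 757/3 − (2/3)·268.25 = 73.5; from the supply curve sellers need Ps = 293/7 + (2/7)·268.25 = 118.5.
The subsidy must fill the gap: s = Ps − Pb = 118.5 − 73.5 = 45.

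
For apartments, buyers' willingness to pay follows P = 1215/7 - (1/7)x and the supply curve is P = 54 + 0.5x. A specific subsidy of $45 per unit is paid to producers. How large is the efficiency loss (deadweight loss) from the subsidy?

Deadweight loss = $1575

Pre-subsidy: 1215/7 - (1/7)x = 54 + 0.5x gives x* = 186 and P* = 147.
With the subsidy, sellers receive Ps = Pb + 45 for each unit, where Pb is the price buyers pay.
On the curves, Pb = 1215/7 - (1/7)x and Ps = 54 + 0.5x; the wedge Ps − Pb = 45 gives 54 + 0.5x − (1215/7 - (1/7)x) = 45, so x' = 256.
Then Pb = 1215/7 − (1/7)·256 = 137 and Ps = 54 + 0.5·256 = 182.
The subsidy expands output by 256 − 186 = 70 past the efficient level; on those units the gap between marginal cost and willingness to pay runs from 0 up to 45.
DWL = ½ × 45 × 70 = 1575.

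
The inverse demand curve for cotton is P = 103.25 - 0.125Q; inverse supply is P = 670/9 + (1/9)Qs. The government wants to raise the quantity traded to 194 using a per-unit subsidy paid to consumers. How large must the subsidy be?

At Q = 194, from the demand curve buyers pay Pb = 103.25 − 0.125·194 = 79; from the supply curve sellers need Ps = 670/9 + (1/9)·194 = 96.
The subsidy must fill the gap: s = Ps − Pb = 96 − 79 = 17.

Required subsidy s = 17 per unit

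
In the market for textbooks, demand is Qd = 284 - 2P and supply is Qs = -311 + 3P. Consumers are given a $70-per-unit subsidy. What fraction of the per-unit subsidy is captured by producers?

Producer share = 0.4

Pre-subsidy: 284 - 2P = -311 + 3P gives P* = 119, Q* = 46.
With the rebate, buyers effectively pay Pb = Ps − 70, where Ps is the price sellers receive.
Demand in terms of Ps becomes Qd = 284 − 2(Ps − 70) = 424 - 2Ps. Setting this equal to supply: 424 - 2Ps = -311 + 3Ps, so Ps = 147.
Buyers pay Pb = 147 − 70 = 77; Q' = -311 + 3·147 = 130.
Buyers' price falls by P* − Pb = 119 − 77 = 42; sellers' price rises by Ps − P* = 147 − 119 = 28.
So producers capture 28/70 = 0.4 of each unit of subsidy.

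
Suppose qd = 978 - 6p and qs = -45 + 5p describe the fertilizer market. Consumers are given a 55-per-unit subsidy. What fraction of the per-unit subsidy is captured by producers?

Producer share = 6/11

Pre-subsidy: 978 - 6p = -45 + 5p gives p* = 93, q* = 420.
With the rebate, buyers effectively pay pb = ps − 55, where ps is the price sellers receive.
Demand in terms of ps becomes qd = 978 − 6(ps − 55) = 1308 - 6ps. Setting this equal to supply: 1308 - 6ps = -45 + 5ps, so ps = 123.
Buyers pay pb = 123 − 55 = 68; q' = -45 + 5·123 = 570.
Buyers' price falls by p* − pb = 93 − 68 = 25; sellers' price rises by ps − p* = 123 − 93 = 30.
So producers capture 30/55 = 6/11 of each unit of subsidy.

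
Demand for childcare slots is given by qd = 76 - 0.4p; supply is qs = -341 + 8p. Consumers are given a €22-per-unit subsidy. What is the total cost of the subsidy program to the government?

Government cost = 29810/21

Pre-subsidy: 76 - 0.4p = -341 + 8p gives p* = 695/14, q* = 393/7.
With the rebate, buyers effectively pay pb = ps − 22, where ps is the price sellers receive.
Demand in terms of ps becomes qd = 76 − 0.4(ps − 22) = 84.8 - 0.4ps. Setting this equal to supply: 84.8 - 0.4ps = -341 + 8ps, so ps = 2129/42.
Buyers pay pb = 2129/42 − 22 = 1205/42; q' = -341 + 8·(2129/42) = 1355/21.
Government outlay = subsidy × quantity = 22 × 1355/21 = 29810/21.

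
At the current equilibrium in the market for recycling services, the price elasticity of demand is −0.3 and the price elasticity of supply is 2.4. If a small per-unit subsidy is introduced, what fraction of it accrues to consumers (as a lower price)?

Consumer share = 8/9

For a small subsidy around the equilibrium, the benefit split depends on the relative slopes, which at a point are proportional to the elasticities.
Buyer share = εs/(εs + |εd|) = 2.4/(2.4 + 0.3) = 8/9; seller share = |εd|/(εs + |εd|) = 1/9.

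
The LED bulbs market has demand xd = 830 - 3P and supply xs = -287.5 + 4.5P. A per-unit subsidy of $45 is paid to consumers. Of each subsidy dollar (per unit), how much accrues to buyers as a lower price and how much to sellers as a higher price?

Pre-subsidy: 830 - 3P = -287.5 + 4.5P gives P* = 149, x* = 383.
With the rebate, buyers effectively pay Pb = Ps − 45, where Ps is the price sellers receive.
Demand in terms of Ps becomes xd = 830 − 3(Ps − 45) = 965 - 3Ps. Setting this equal to supply: 965 - 3Ps = -287.5 + 4.5Ps, so Ps = 167.
Buyers pay Pb = 167 − 45 = 122; x' = -287.5 + 4.5·167 = 464.
Buyers' price falls by P* − Pb = 149 − 122 = 27; sellers' price rises by Ps − P* = 167 − 149 = 18.

Buyers gain $27 per unit; sellers gain $18 per unit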